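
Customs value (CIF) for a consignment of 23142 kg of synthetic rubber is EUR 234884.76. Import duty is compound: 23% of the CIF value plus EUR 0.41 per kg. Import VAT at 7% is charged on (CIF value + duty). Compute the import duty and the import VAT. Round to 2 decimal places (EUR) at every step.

Import duty: EUR 63511.71; import VAT: EUR 20887.75

Ad valorem component: 234884.76 × 23% = 54023.49
Specific component: 23142 × 0.41 = 9488.22
Import duty = 54023.49 + 9488.22 = 63511.71
VAT base = CIF + duty = 234884.76 + 63511.71 = 298396.47
Import VAT = 298396.47 × 7% = 20887.75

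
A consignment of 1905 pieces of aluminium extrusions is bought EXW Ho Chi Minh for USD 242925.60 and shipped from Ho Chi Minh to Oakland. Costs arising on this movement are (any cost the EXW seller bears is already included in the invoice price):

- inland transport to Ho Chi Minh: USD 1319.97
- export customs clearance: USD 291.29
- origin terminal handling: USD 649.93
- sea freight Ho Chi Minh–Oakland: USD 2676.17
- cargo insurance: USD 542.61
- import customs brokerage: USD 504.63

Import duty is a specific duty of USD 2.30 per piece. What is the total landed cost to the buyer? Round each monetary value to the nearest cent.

EXW: the seller makes goods available at their premises; the buyer bears all onward costs.
CIF value = EXW price + inland to port + export clearance + origin terminal + freight + insurance = 242925.60 + 1319.97 + 291.29 + 649.93 + 2676.17 + 542.61 = 248405.57
Import duty = 1905 × 2.30 = 4381.50
Buyer bears: inland to port 1319.97 + export clearance 291.29 + origin terminal 649.93 + freight 2676.17 + insurance 542.61 + brokerage 504.63 + duty 4381.50 = 10366.10
Landed cost = invoice 242925.60 + 10366.10 = 253291.70

Total landed cost: USD 253291.70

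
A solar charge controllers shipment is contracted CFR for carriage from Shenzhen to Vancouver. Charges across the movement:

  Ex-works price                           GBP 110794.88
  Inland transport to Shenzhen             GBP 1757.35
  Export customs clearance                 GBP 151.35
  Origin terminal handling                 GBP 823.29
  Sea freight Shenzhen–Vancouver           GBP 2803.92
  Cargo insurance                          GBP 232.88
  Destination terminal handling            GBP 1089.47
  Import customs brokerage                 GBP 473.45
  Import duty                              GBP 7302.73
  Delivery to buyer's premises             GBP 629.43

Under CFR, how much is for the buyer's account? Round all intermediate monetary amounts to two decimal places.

CFR: the seller pays costs through ocean freight to the destination port, but not insurance.
Seller's account: goods 110794.88 + inland to port 1757.35 + export clearance 151.35 + origin terminal 823.29 + freight 2803.92 = 116330.79
Buyer's account: insurance 232.88 + destination terminal 1089.47 + brokerage 473.45 + duty 7302.73 + delivery 629.43 = 9727.96

Buyer's account: GBP 9727.96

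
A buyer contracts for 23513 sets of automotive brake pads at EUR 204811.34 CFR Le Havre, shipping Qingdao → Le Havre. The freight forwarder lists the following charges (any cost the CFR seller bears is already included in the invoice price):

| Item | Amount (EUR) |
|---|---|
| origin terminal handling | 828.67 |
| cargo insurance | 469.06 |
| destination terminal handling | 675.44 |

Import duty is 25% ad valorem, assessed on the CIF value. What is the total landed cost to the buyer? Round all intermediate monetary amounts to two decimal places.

CFR: the seller pays costs through ocean freight to the destination port, but not insurance.
Already in the invoice (seller's account under CFR): origin terminal — exclude.
CIF value = CFR price + insurance = 204811.34 + 469.06 = 205280.40
Import duty = 205280.40 × 25% = 51320.10
Buyer bears: insurance 469.06 + destination terminal 675.44 + duty 51320.10 = 52464.60
Landed cost = invoice 204811.34 + 52464.60 = 257275.94

Total landed cost: EUR 257275.94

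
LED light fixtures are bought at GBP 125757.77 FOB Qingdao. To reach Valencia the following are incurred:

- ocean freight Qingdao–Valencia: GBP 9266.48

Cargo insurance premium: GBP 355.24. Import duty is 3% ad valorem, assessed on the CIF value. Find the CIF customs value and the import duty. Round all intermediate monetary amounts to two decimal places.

CIF value: GBP 135379.49; import duty: GBP 4061.38

CIF = FOB price + freight + insurance
CIF = 125757.77 + 9266.48 + 355.24 = 135379.49
Import duty = 135379.49 × 3% = 4061.38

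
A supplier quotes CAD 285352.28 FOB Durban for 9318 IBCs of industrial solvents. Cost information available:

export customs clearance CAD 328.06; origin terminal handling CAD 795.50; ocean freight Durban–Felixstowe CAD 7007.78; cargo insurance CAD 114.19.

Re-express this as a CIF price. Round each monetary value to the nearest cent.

Not relevant to the conversion: origin terminal, export clearance — on the seller under both FOB and CIF; already in the FOB price and stays in the CIF price.
From FOB to CIF, the seller additionally bears: freight, insurance.
CIF price = 285352.28 + 7007.78 + 114.19 = 292474.25

CIF price: CAD 292474.25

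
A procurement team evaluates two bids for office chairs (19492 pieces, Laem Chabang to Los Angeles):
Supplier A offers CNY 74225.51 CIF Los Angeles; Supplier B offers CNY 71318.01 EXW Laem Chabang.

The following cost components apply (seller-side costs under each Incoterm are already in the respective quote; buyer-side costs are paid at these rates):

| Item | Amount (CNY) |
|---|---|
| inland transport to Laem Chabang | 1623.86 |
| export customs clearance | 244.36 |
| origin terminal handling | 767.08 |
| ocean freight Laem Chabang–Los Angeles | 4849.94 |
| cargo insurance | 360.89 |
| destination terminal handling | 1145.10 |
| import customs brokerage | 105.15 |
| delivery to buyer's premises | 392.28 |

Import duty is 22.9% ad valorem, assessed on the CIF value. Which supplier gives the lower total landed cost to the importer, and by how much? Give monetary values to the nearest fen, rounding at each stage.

Supplier A (CIF):
The CIF price already equals the CIF value: 74225.51
Import duty = 74225.51 × 22.9% = 16997.64
Buyer bears (A): 1145.10 + 105.15 + 392.28 = 1642.53
Landed cost (A) = invoice 74225.51 + 1642.53 + duty 16997.64 = 92865.68
Supplier B (EXW):
CIF value = EXW price + inland to port + export clearance + origin terminal + freight + insurance = 71318.01 + 1623.86 + 244.36 + 767.08 + 4849.94 + 360.89 = 79164.14
Import duty = 79164.14 × 22.9% = 18128.59
Buyer bears (B): 1623.86 + 244.36 + 767.08 + 4849.94 + 360.89 + 1145.10 + 105.15 + 392.28 = 9488.66
Landed cost (B) = invoice 71318.01 + 9488.66 + duty 18128.59 = 98935.26
Difference = |92865.68 − 98935.26| = 6069.58

Supplier A is cheaper by CNY 6069.58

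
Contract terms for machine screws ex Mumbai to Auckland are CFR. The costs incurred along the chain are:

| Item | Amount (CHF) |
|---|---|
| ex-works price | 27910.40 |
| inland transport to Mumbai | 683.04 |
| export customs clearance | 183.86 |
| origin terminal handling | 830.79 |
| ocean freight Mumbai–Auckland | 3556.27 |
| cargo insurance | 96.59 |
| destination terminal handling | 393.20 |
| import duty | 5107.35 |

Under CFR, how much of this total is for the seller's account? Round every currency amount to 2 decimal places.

CFR: the seller pays costs through ocean freight to the destination port, but not insurance.
Seller's account: goods 27910.40 + inland to port 683.04 + export clearance 183.86 + origin terminal 830.79 + freight 3556.27 = 33164.36
Buyer's account: insurance 96.59 + destination terminal 393.20 + duty 5107.35 = 5597.14

Seller's account: CHF 33164.36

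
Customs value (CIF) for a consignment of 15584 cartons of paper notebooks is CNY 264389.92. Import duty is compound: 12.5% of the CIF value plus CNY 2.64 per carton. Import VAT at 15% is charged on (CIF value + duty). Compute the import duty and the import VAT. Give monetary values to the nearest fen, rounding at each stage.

Import duty: CNY 74190.50; import VAT: CNY 50787.06

Ad valorem component: 264389.92 × 12.5% = 33048.74
Specific component: 15584 × 2.64 = 41141.76
Import duty = 33048.74 + 41141.76 = 74190.50
VAT base = CIF + duty = 264389.92 + 74190.50 = 338580.42
Import VAT = 338580.42 × 15% = 50787.06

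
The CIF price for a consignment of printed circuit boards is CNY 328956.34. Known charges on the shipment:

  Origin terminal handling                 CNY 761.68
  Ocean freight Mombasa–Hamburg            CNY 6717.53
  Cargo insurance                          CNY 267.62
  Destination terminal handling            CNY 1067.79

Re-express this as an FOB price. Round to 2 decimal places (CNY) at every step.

FOB price: CNY 321971.19

Not relevant to the conversion: origin terminal — on the seller under both CIF and FOB; already in the CIF price and stays in the FOB price. destination terminal — on the buyer under both terms; not part of either seller's price.
From CIF to FOB, the seller no longer bears: freight, insurance.
FOB price = 328956.34 − 6717.53 − 267.62 = 321971.19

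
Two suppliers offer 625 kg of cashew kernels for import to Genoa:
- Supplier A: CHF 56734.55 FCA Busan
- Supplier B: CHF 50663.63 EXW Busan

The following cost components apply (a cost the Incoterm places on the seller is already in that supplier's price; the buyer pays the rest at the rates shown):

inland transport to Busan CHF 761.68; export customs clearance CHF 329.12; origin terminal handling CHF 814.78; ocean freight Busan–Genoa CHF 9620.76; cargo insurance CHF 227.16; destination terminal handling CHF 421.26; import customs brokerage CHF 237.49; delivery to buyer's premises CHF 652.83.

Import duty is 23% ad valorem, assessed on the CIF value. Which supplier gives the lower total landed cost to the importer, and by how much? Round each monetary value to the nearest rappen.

Supplier B is cheaper by CHF 6125.55

Supplier A (FCA):
CIF value = FCA price + origin terminal + freight + insurance = 56734.55 + 814.78 + 9620.76 + 227.16 = 67397.25
Import duty = 67397.25 × 23% = 15501.37
Buyer bears (A): 814.78 + 9620.76 + 227.16 + 421.26 + 237.49 + 652.83 = 11974.28
Landed cost (A) = invoice 56734.55 + 11974.28 + duty 15501.37 = 84210.20
Supplier B (EXW):
CIF value = EXW price + inland to port + export clearance + origin terminal + freight + insurance = 50663.63 + 761.68 + 329.12 + 814.78 + 9620.76 + 227.16 = 62417.13
Import duty = 62417.13 × 23% = 14355.94
Buyer bears (B): 761.68 + 329.12 + 814.78 + 9620.76 + 227.16 + 421.26 + 237.49 + 652.83 = 13065.08
Landed cost (B) = invoice 50663.63 + 13065.08 + duty 14355.94 = 78084.65
Difference = |84210.20 − 78084.65| = 6125.55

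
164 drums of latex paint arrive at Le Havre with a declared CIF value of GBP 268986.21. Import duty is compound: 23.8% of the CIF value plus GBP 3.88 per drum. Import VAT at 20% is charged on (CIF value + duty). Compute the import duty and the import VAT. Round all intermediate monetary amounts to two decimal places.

Import duty: GBP 64655.04; import VAT: GBP 66728.25

Ad valorem component: 268986.21 × 23.8% = 64018.72
Specific component: 164 × 3.88 = 636.32
Import duty = 64018.72 + 636.32 = 64655.04
VAT base = CIF + duty = 268986.21 + 64655.04 = 333641.25
Import VAT = 333641.25 × 20% = 66728.25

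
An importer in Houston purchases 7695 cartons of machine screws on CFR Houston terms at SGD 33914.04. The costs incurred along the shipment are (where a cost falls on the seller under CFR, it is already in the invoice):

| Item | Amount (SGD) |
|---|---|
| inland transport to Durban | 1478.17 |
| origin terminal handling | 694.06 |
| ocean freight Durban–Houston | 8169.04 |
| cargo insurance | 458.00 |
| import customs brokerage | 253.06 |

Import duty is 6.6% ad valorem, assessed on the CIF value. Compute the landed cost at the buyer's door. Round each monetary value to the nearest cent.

Total landed cost: SGD 36893.65

CFR: the seller pays costs through ocean freight to the destination port, but not insurance.
Already in the invoice (seller's account under CFR): inland to port, origin terminal, freight — exclude.
CIF value = CFR price + insurance = 33914.04 + 458.00 = 34372.04
Import duty = 34372.04 × 6.6% = 2268.55
Buyer bears: insurance 458.00 + brokerage 253.06 + duty 2268.55 = 2979.61
Landed cost = invoice 33914.04 + 2979.61 = 36893.65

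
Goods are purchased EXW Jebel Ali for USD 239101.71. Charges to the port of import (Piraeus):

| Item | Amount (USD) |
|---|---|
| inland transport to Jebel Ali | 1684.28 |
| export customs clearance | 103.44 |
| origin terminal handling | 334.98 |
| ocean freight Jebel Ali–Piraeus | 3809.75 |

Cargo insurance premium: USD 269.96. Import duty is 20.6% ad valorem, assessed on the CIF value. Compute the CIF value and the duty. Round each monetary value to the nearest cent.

CIF = EXW price + pre-shipment costs + freight + insurance
CIF = 239101.71 + 1684.28 + 103.44 + 334.98 + 3809.75 + 269.96 = 245304.12
Import duty = 245304.12 × 20.6% = 50532.65

CIF value: USD 245304.12; import duty: USD 50532.65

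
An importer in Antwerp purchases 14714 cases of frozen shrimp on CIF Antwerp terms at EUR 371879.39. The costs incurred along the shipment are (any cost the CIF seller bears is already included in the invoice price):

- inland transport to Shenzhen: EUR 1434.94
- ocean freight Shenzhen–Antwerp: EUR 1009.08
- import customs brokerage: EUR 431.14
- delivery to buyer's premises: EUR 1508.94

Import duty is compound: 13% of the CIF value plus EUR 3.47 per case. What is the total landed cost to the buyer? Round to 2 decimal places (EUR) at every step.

Total landed cost: EUR 473221.37

CIF: the seller pays costs through ocean freight and marine insurance to the destination port.
Already in the invoice (seller's account under CIF): inland to port, freight — exclude.
The CIF price already equals the CIF value: 371879.39
Ad valorem component: 371879.39 × 13% = 48344.32
Specific component: 14714 × 3.47 = 51057.58
Import duty = 48344.32 + 51057.58 = 99401.90
Buyer bears: brokerage 431.14 + delivery 1508.94 + duty 99401.90 = 101341.98
Landed cost = invoice 371879.39 + 101341.98 = 473221.37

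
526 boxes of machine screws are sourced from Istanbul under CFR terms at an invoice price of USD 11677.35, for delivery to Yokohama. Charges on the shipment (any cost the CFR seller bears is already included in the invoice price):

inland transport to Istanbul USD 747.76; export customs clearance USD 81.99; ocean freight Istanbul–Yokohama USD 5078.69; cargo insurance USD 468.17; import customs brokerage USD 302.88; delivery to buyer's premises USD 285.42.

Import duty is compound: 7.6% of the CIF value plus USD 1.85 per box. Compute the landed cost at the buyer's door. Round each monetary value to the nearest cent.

CFR: the seller pays costs through ocean freight to the destination port, but not insurance.
Already in the invoice (seller's account under CFR): inland to port, export clearance, freight — exclude.
CIF value = CFR price + insurance = 11677.35 + 468.17 = 12145.52
Ad valorem component: 12145.52 × 7.6% = 923.06
Specific component: 526 × 1.85 = 973.10
Import duty = 923.06 + 973.10 = 1896.16
Buyer bears: insurance 468.17 + brokerage 302.88 + delivery 285.42 + duty 1896.16 = 2952.63
Landed cost = invoice 11677.35 + 2952.63 = 14629.98

Total landed cost: USD 14629.98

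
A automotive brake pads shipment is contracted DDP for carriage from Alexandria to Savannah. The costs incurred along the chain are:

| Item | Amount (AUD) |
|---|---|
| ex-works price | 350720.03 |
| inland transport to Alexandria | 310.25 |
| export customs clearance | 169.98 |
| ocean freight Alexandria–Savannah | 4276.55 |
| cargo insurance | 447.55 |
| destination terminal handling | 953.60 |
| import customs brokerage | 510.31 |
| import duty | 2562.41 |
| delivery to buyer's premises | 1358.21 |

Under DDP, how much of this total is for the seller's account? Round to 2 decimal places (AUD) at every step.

Seller's account: AUD 361308.89

DDP: the seller bears all costs including import duty.
Seller's account: goods 350720.03 + inland to port 310.25 + export clearance 169.98 + freight 4276.55 + insurance 447.55 + destination terminal 953.60 + brokerage 510.31 + duty 2562.41 + delivery 1358.21 = 361308.89
Buyer's account: 0.00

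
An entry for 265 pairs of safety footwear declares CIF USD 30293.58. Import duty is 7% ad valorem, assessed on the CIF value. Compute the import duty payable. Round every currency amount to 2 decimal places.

Import duty = 30293.58 × 7% = 2120.55

Import duty: USD 2120.55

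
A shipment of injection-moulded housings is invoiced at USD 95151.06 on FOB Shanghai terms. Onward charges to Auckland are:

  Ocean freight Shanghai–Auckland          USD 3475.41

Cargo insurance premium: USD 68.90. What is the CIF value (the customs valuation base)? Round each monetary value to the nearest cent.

CIF = FOB price + freight + insurance
CIF = 95151.06 + 3475.41 + 68.90 = 98695.37

CIF value: USD 98695.37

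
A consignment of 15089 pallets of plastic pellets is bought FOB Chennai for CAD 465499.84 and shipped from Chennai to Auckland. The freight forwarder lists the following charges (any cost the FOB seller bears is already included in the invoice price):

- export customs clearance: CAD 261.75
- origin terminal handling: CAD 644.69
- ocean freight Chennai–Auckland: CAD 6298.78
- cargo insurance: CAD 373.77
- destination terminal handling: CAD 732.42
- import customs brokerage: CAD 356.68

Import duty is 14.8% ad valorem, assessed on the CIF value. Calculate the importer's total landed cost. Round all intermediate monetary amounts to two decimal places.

Total landed cost: CAD 543143.00

FOB: the seller bears costs until goods are on board at the origin port; the buyer bears freight, insurance and all costs thereafter.
Already in the invoice (seller's account under FOB): export clearance, origin terminal — exclude.
CIF value = FOB price + freight + insurance = 465499.84 + 6298.78 + 373.77 = 472172.39
Import duty = 472172.39 × 14.8% = 69881.51
Buyer bears: freight 6298.78 + insurance 373.77 + destination terminal 732.42 + brokerage 356.68 + duty 69881.51 = 77643.16
Landed cost = invoice 465499.84 + 77643.16 = 543143.00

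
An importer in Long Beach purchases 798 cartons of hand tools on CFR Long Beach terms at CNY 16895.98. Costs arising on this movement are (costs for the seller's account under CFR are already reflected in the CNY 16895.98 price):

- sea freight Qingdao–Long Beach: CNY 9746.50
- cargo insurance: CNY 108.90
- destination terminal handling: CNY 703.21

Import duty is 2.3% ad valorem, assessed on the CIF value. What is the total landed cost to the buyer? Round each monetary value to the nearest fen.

CFR: the seller pays costs through ocean freight to the destination port, but not insurance.
Already in the invoice (seller's account under CFR): freight — exclude.
CIF value = CFR price + insurance = 16895.98 + 108.90 = 17004.88
Import duty = 17004.88 × 2.3% = 391.11
Buyer bears: insurance 108.90 + destination terminal 703.21 + duty 391.11 = 1203.22
Landed cost = invoice 16895.98 + 1203.22 = 18099.20

Total landed cost: CNY 18099.20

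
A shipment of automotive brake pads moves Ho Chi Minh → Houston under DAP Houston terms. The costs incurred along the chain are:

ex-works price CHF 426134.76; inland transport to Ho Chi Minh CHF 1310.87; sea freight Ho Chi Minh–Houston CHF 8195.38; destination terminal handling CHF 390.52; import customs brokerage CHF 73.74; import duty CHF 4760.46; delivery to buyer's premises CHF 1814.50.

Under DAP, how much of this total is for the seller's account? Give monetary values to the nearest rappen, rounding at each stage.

DAP: the seller bears all costs to the named destination except import duty and clearance.
Seller's account: goods 426134.76 + inland to port 1310.87 + freight 8195.38 + destination terminal 390.52 + delivery 1814.50 = 437846.03
Buyer's account: brokerage 73.74 + duty 4760.46 = 4834.20

Seller's account: CHF 437846.03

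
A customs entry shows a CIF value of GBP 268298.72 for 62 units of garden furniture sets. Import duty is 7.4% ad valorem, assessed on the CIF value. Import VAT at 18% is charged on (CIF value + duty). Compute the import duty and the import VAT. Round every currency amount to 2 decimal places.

Import duty = 268298.72 × 7.4% = 19854.11
VAT base = CIF + duty = 268298.72 + 19854.11 = 288152.83
Import VAT = 288152.83 × 18% = 51867.51

Import duty: GBP 19854.11; import VAT: GBP 51867.51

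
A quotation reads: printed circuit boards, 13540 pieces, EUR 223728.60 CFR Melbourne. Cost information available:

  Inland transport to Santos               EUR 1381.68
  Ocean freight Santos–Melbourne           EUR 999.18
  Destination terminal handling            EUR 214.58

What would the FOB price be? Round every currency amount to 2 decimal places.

Not relevant to the conversion: inland to port — on the seller under both CFR and FOB; already in the CFR price and stays in the FOB price. destination terminal — on the buyer under both terms; not part of either seller's price.
From CFR to FOB, the seller no longer bears: freight.
FOB price = 223728.60 − 999.18 = 222729.42

FOB price: EUR 222729.42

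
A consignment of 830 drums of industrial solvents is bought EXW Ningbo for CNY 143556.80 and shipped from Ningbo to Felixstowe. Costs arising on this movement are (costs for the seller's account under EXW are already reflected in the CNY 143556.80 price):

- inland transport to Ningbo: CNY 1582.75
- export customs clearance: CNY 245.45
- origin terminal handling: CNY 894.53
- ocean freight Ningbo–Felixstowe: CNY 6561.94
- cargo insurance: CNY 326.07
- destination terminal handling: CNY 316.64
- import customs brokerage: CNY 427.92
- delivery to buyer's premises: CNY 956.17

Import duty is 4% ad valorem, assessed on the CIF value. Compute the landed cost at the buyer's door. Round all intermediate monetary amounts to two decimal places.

Total landed cost: CNY 160994.97

EXW: the seller makes goods available at their premises; the buyer bears all onward costs.
CIF value = EXW price + inland to port + export clearance + origin terminal + freight + insurance = 143556.80 + 1582.75 + 245.45 + 894.53 + 6561.94 + 326.07 = 153167.54
Import duty = 153167.54 × 4% = 6126.70
Buyer bears: inland to port 1582.75 + export clearance 245.45 + origin terminal 894.53 + freight 6561.94 + insurance 326.07 + destination terminal 316.64 + brokerage 427.92 + delivery 956.17 + duty 6126.70 = 17438.17
Landed cost = invoice 143556.80 + 17438.17 = 160994.97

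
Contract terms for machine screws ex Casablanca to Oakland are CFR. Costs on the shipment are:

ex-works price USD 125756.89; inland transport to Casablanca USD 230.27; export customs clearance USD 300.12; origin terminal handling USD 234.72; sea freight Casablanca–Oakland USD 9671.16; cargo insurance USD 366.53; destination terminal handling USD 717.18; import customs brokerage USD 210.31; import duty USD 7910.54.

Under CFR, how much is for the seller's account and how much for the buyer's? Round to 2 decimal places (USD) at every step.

Seller: USD 136193.16; buyer: USD 9204.56

CFR: the seller pays costs through ocean freight to the destination port, but not insurance.
Seller's account: goods 125756.89 + inland to port 230.27 + export clearance 300.12 + origin terminal 234.72 + freight 9671.16 = 136193.16
Buyer's account: insurance 366.53 + destination terminal 717.18 + brokerage 210.31 + duty 7910.54 = 9204.56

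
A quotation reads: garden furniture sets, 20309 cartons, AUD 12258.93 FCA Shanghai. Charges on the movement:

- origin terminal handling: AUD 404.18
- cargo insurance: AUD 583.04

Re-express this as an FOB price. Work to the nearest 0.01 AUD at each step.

FOB price: AUD 12663.11

Not relevant to the conversion: insurance — on the buyer under both terms; not part of either seller's price.
From FCA to FOB, the seller additionally bears: origin terminal.
FOB price = 12258.93 + 404.18 = 12663.11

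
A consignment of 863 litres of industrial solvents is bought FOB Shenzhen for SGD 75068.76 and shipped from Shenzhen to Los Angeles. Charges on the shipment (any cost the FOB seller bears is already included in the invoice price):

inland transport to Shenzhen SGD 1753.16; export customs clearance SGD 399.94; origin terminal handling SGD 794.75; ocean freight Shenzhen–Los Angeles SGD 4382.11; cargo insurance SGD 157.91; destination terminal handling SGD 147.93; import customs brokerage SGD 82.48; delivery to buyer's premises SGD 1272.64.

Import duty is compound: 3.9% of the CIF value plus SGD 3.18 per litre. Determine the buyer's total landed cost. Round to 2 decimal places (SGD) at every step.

Total landed cost: SGD 86960.91

FOB: the seller bears costs until goods are on board at the origin port; the buyer bears freight, insurance and all costs thereafter.
Already in the invoice (seller's account under FOB): inland to port, export clearance, origin terminal — exclude.
CIF value = FOB price + freight + insurance = 75068.76 + 4382.11 + 157.91 = 79608.78
Ad valorem component: 79608.78 × 3.9% = 3104.74
Specific component: 863 × 3.18 = 2744.34
Import duty = 3104.74 + 2744.34 = 5849.08
Buyer bears: freight 4382.11 + insurance 157.91 + destination terminal 147.93 + brokerage 82.48 + delivery 1272.64 + duty 5849.08 = 11892.15
Landed cost = invoice 75068.76 + 11892.15 = 86960.91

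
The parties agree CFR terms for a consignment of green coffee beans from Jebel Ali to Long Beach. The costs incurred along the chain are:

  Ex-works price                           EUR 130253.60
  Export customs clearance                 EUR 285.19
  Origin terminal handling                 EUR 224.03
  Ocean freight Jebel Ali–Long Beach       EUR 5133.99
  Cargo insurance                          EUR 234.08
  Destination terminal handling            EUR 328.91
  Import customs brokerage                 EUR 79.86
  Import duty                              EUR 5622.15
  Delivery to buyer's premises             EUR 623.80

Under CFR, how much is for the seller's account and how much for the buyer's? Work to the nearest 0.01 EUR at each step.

CFR: the seller pays costs through ocean freight to the destination port, but not insurance.
Seller's account: goods 130253.60 + export clearance 285.19 + origin terminal 224.03 + freight 5133.99 = 135896.81
Buyer's account: insurance 234.08 + destination terminal 328.91 + brokerage 79.86 + duty 5622.15 + delivery 623.80 = 6888.80

Seller: EUR 135896.81; buyer: EUR 6888.80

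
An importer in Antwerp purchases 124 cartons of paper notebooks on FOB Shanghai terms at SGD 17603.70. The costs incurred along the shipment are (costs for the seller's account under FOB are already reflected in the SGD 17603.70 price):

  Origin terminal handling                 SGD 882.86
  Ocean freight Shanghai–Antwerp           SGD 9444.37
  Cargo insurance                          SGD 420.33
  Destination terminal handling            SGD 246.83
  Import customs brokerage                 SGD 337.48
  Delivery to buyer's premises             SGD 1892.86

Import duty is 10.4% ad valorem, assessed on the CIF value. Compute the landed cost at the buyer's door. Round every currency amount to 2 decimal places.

Total landed cost: SGD 32802.28

FOB: the seller bears costs until goods are on board at the origin port; the buyer bears freight, insurance and all costs thereafter.
Already in the invoice (seller's account under FOB): origin terminal — exclude.
CIF value = FOB price + freight + insurance = 17603.70 + 9444.37 + 420.33 = 27468.40
Import duty = 27468.40 × 10.4% = 2856.71
Buyer bears: freight 9444.37 + insurance 420.33 + destination terminal 246.83 + brokerage 337.48 + delivery 1892.86 + duty 2856.71 = 15198.58
Landed cost = invoice 17603.70 + 15198.58 = 32802.28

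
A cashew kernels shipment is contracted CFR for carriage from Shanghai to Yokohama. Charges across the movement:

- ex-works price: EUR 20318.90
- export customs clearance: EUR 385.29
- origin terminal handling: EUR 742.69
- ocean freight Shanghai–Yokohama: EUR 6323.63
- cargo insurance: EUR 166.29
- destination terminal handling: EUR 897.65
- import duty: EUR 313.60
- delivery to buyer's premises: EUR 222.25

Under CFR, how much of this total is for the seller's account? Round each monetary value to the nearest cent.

Seller's account: EUR 27770.51

CFR: the seller pays costs through ocean freight to the destination port, but not insurance.
Seller's account: goods 20318.90 + export clearance 385.29 + origin terminal 742.69 + freight 6323.63 = 27770.51
Buyer's account: insurance 166.29 + destination terminal 897.65 + duty 313.60 + delivery 222.25 = 1599.79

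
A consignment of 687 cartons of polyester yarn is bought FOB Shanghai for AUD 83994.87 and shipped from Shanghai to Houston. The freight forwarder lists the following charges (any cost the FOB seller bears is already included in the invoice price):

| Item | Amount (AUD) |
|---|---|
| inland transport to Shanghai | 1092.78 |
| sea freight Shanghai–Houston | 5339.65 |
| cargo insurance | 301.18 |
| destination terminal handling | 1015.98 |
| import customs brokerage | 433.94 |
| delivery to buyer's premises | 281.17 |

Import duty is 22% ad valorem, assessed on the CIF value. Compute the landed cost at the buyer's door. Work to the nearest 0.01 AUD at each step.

Total landed cost: AUD 111086.64

FOB: the seller bears costs until goods are on board at the origin port; the buyer bears freight, insurance and all costs thereafter.
Already in the invoice (seller's account under FOB): inland to port — exclude.
CIF value = FOB price + freight + insurance = 83994.87 + 5339.65 + 301.18 = 89635.70
Import duty = 89635.70 × 22% = 19719.85
Buyer bears: freight 5339.65 + insurance 301.18 + destination terminal 1015.98 + brokerage 433.94 + delivery 281.17 + duty 19719.85 = 27091.77
Landed cost = invoice 83994.87 + 27091.77 = 111086.64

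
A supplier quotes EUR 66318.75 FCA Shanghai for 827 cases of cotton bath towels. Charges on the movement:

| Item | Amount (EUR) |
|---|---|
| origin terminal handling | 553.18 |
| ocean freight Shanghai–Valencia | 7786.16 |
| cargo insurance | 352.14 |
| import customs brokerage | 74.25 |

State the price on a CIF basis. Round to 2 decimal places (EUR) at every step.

CIF price: EUR 75010.23

Not relevant to the conversion: brokerage — on the buyer under both terms; not part of either seller's price.
From FCA to CIF, the seller additionally bears: origin terminal, freight, insurance.
CIF price = 66318.75 + 553.18 + 7786.16 + 352.14 = 75010.23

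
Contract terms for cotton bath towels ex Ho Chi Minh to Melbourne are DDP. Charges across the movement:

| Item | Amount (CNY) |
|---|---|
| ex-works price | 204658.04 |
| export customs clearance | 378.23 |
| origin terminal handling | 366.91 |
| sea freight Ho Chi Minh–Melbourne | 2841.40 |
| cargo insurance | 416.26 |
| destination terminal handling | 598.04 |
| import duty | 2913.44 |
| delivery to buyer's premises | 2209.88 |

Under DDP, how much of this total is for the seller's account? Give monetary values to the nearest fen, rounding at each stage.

Seller's account: CNY 214382.20

DDP: the seller bears all costs including import duty.
Seller's account: goods 204658.04 + export clearance 378.23 + origin terminal 366.91 + freight 2841.40 + insurance 416.26 + destination terminal 598.04 + duty 2913.44 + delivery 2209.88 = 214382.20
Buyer's account: 0.00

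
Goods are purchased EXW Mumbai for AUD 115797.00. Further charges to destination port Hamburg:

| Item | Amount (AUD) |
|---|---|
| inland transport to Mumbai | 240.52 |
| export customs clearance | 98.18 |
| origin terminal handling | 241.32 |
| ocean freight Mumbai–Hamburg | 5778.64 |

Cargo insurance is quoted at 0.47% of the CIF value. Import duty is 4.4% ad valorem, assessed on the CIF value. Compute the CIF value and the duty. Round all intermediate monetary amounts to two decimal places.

Let C be the CIF value. C = EXW price + pre-shipment costs + freight + 0.47% × C
C − 0.47% × C = 115797.00 + 240.52 + 98.18 + 241.32 + 5778.64
0.9953 × C = 122155.66
C = 122155.66 / 0.9953 = 122732.50
Insurance premium = 0.47% × 122732.50 = 576.84
Import duty = 122732.50 × 4.4% = 5400.23

CIF value: AUD 122732.50; import duty: AUD 5400.23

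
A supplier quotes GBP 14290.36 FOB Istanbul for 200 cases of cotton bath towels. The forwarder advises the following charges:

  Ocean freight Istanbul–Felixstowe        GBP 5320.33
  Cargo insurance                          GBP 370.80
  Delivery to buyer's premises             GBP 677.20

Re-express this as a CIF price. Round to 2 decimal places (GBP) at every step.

CIF price: GBP 19981.49

Not relevant to the conversion: delivery — on the buyer under both terms; not part of either seller's price.
From FOB to CIF, the seller additionally bears: freight, insurance.
CIF price = 14290.36 + 5320.33 + 370.80 = 19981.49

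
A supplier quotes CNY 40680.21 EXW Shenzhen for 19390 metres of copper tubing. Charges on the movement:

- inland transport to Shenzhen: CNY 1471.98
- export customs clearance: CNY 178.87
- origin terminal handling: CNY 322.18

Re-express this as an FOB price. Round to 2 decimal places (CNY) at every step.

From EXW to FOB, the seller additionally bears: inland to port, export clearance, origin terminal.
FOB price = 40680.21 + 1471.98 + 178.87 + 322.18 = 42653.24

FOB price: CNY 42653.24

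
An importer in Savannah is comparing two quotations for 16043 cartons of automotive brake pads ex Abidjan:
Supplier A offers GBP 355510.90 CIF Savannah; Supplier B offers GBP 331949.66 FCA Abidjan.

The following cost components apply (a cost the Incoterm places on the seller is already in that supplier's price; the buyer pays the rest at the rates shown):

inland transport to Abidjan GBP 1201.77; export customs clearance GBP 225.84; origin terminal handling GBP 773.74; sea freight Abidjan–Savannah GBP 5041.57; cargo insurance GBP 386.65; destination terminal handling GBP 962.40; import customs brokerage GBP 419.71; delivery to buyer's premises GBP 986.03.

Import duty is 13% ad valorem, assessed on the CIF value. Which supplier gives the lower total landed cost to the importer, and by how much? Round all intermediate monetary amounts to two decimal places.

Supplier B is cheaper by GBP 19615.99

Supplier A (CIF):
The CIF price already equals the CIF value: 355510.90
Import duty = 355510.90 × 13% = 46216.42
Buyer bears (A): 962.40 + 419.71 + 986.03 = 2368.14
Landed cost (A) = invoice 355510.90 + 2368.14 + duty 46216.42 = 404095.46
Supplier B (FCA):
CIF value = FCA price + origin terminal + freight + insurance = 331949.66 + 773.74 + 5041.57 + 386.65 = 338151.62
Import duty = 338151.62 × 13% = 43959.71
Buyer bears (B): 773.74 + 5041.57 + 386.65 + 962.40 + 419.71 + 986.03 = 8570.10
Landed cost (B) = invoice 331949.66 + 8570.10 + duty 43959.71 = 384479.47
Difference = |404095.46 − 384479.47| = 19615.99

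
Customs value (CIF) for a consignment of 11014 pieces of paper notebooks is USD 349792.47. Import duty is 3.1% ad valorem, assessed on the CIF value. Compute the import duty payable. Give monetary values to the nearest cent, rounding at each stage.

Import duty = 349792.47 × 3.1% = 10843.57

Import duty: USD 10843.57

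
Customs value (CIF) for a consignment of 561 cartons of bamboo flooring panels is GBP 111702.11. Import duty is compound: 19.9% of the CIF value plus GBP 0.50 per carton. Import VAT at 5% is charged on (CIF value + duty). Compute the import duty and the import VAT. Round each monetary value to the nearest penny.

Ad valorem component: 111702.11 × 19.9% = 22228.72
Specific component: 561 × 0.50 = 280.50
Import duty = 22228.72 + 280.50 = 22509.22
VAT base = CIF + duty = 111702.11 + 22509.22 = 134211.33
Import VAT = 134211.33 × 5% = 6710.57

Import duty: GBP 22509.22; import VAT: GBP 6710.57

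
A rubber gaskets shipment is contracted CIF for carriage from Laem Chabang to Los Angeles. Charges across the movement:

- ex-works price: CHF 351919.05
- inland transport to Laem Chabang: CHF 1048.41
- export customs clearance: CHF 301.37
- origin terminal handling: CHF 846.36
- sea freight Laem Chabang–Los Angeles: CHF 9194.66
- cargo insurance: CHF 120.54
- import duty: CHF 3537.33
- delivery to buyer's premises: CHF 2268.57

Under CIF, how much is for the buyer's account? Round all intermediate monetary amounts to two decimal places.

CIF: the seller pays costs through ocean freight and marine insurance to the destination port.
Seller's account: goods 351919.05 + inland to port 1048.41 + export clearance 301.37 + origin terminal 846.36 + freight 9194.66 + insurance 120.54 = 363430.39
Buyer's account: duty 3537.33 + delivery 2268.57 = 5805.90

Buyer's account: CHF 5805.90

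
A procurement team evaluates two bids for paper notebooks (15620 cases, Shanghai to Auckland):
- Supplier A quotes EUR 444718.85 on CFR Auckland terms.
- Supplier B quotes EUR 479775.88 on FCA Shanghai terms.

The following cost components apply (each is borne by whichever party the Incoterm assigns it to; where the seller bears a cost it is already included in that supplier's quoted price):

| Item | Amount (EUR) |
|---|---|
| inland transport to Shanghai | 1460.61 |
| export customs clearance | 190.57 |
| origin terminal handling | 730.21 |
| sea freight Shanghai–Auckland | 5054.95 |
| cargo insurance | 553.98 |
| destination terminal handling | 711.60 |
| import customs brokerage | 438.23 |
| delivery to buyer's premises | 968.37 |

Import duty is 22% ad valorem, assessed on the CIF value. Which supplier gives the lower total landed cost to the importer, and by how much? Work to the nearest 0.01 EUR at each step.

Supplier A is cheaper by EUR 49827.47

Supplier A (CFR):
CIF value = CFR price + insurance = 444718.85 + 553.98 = 445272.83
Import duty = 445272.83 × 22% = 97960.02
Buyer bears (A): 553.98 + 711.60 + 438.23 + 968.37 = 2672.18
Landed cost (A) = invoice 444718.85 + 2672.18 + duty 97960.02 = 545351.05
Supplier B (FCA):
CIF value = FCA price + origin terminal + freight + insurance = 479775.88 + 730.21 + 5054.95 + 553.98 = 486115.02
Import duty = 486115.02 × 22% = 106945.30
Buyer bears (B): 730.21 + 5054.95 + 553.98 + 711.60 + 438.23 + 968.37 = 8457.34
Landed cost (B) = invoice 479775.88 + 8457.34 + duty 106945.30 = 595178.52
Difference = |545351.05 − 595178.52| = 49827.47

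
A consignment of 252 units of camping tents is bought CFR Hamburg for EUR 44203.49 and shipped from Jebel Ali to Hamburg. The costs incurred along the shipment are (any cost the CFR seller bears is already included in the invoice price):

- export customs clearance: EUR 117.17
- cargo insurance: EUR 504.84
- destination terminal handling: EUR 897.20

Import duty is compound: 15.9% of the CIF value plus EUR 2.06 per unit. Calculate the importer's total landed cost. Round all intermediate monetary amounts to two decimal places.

Total landed cost: EUR 53233.27

CFR: the seller pays costs through ocean freight to the destination port, but not insurance.
Already in the invoice (seller's account under CFR): export clearance — exclude.
CIF value = CFR price + insurance = 44203.49 + 504.84 = 44708.33
Ad valorem component: 44708.33 × 15.9% = 7108.62
Specific component: 252 × 2.06 = 519.12
Import duty = 7108.62 + 519.12 = 7627.74
Buyer bears: insurance 504.84 + destination terminal 897.20 + duty 7627.74 = 9029.78
Landed cost = invoice 44203.49 + 9029.78 = 53233.27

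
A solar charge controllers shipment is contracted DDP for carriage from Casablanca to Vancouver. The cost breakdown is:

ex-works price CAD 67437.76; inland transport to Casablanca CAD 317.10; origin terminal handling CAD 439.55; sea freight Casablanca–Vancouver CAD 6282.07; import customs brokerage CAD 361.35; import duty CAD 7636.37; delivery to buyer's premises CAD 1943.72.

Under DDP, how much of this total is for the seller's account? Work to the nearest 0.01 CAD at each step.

DDP: the seller bears all costs including import duty.
Seller's account: goods 67437.76 + inland to port 317.10 + origin terminal 439.55 + freight 6282.07 + brokerage 361.35 + duty 7636.37 + delivery 1943.72 = 84417.92
Buyer's account: 0.00

Seller's account: CAD 84417.92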